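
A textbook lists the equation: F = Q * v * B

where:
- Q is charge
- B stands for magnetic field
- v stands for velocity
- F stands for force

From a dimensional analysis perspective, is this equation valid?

Yes

Q (charge) has dimensions [I T].
B (magnetic field) has dimensions [I^-1 M T^-2].
v (velocity) has dimensions [L T^-1].
F (force) has dimensions [L M T^-2].

Left side: [L M T^-2]
Right side: [L M T^-2]

Both sides have the same dimensions, so the equation is dimensionally consistent.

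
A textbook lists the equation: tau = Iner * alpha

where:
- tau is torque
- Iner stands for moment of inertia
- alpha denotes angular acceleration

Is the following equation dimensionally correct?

Yes

tau (torque) has dimensions [L^2 M T^-2].
Iner (moment of inertia) has dimensions [L^2 M].
alpha (angular acceleration) has dimensions [T^-2].

Left side: [L^2 M T^-2]
Right side: [L^2 M T^-2]

Both sides have the same dimensions, so the equation is dimensionally consistent.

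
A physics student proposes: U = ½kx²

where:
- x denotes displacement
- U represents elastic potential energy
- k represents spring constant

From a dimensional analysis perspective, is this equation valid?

Yes

x (displacement) has dimensions [L].
U (elastic potential energy) has dimensions [L^2 M T^-2].
k (spring constant) has dimensions [M T^-2].

Left side: [L^2 M T^-2]
Right side: [L^2 M T^-2]

Both sides have the same dimensions, so the equation is dimensionally consistent.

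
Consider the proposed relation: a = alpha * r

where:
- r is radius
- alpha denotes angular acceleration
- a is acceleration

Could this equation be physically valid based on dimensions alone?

Yes

r (radius) has dimensions [L].
alpha (angular acceleration) has dimensions [T^-2].
a (acceleration) has dimensions [L T^-2].

Left side: [L T^-2]
Right side: [L T^-2]

Both sides have the same dimensions, so the equation is dimensionally consistent.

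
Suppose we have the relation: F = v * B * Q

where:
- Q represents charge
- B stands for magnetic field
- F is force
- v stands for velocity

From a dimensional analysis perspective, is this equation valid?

Yes

Q (charge) has dimensions [I T].
B (magnetic field) has dimensions [I^-1 M T^-2].
F (force) has dimensions [L M T^-2].
v (velocity) has dimensions [L T^-1].

Left side: [L M T^-2]
Right side: [L M T^-2]

Both sides have the same dimensions, so the equation is dimensionally consistent.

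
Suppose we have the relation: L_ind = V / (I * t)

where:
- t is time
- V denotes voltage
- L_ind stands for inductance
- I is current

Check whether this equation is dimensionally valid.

No

t (time) has dimensions [T].
V (voltage) has dimensions [I^-1 L^2 M T^-3].
L_ind (inductance) has dimensions [I^-2 L^2 M T^-2].
I (current) has dimensions [I].

Left side: [I^-2 L^2 M T^-2]
Right side: [I^-2 L^2 M T^-4]

The two sides have different dimensions, so the equation is NOT dimensionally consistent.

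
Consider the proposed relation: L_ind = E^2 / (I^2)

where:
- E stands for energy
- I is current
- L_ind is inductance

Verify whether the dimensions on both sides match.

No

E (energy) has dimensions [L^2 M T^-2].
I (current) has dimensions [I].
L_ind (inductance) has dimensions [I^-2 L^2 M T^-2].

Left side: [I^-2 L^2 M T^-2]
Right side: [I^-2 L^4 M^2 T^-4]

The two sides have different dimensions, so the equation is NOT dimensionally consistent.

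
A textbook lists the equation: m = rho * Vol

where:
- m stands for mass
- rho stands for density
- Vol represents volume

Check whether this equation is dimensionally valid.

Yes

m (mass) has dimensions [M].
rho (density) has dimensions [L^-3 M].
Vol (volume) has dimensions [L^3].

Left side: [M]
Right side: [M]

Both sides have the same dimensions, so the equation is dimensionally consistent.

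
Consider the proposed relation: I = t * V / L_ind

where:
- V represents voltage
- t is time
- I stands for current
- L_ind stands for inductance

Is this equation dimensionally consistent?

Yes

V (voltage) has dimensions [I^-1 L^2 M T^-3].
t (time) has dimensions [T].
I (current) has dimensions [I].
L_ind (inductance) has dimensions [I^-2 L^2 M T^-2].

Left side: [I]
Right side: [I]

Both sides have the same dimensions, so the equation is dimensionally consistent.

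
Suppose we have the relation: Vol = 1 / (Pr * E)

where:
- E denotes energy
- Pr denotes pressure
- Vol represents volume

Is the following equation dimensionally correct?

No

E (energy) has dimensions [L^2 M T^-2].
Pr (pressure) has dimensions [L^-1 M T^-2].
Vol (volume) has dimensions [L^3].

Left side: [L^3]
Right side: [L^-1 M^-2 T^4]

The two sides have different dimensions, so the equation is NOT dimensionally consistent.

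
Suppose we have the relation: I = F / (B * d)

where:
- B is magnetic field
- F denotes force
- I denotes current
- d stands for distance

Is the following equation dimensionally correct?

Yes

B (magnetic field) has dimensions [I^-1 M T^-2].
F (force) has dimensions [L M T^-2].
I (current) has dimensions [I].
d (distance) has dimensions [L].

Left side: [I]
Right side: [I]

Both sides have the same dimensions, so the equation is dimensionally consistent.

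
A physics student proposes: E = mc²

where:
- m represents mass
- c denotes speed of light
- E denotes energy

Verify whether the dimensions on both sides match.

Yes

m (mass) has dimensions [M].
c (speed of light) has dimensions [L T^-1].
E (energy) has dimensions [L^2 M T^-2].

Left side: [L^2 M T^-2]
Right side: [L^2 M T^-2]

Both sides have the same dimensions, so the equation is dimensionally consistent.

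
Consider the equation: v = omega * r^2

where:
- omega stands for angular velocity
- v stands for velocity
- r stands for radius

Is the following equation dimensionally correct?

No

omega (angular velocity) has dimensions [T^-1].
v (velocity) has dimensions [L T^-1].
r (radius) has dimensions [L].

Left side: [L T^-1]
Right side: [L^2 T^-1]

The two sides have different dimensions, so the equation is NOT dimensionally consistent.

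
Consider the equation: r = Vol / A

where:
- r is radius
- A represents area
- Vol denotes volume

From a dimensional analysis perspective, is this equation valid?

Yes

r (radius) has dimensions [L].
A (area) has dimensions [L^2].
Vol (volume) has dimensions [L^3].

Left side: [L]
Right side: [L]

Both sides have the same dimensions, so the equation is dimensionally consistent.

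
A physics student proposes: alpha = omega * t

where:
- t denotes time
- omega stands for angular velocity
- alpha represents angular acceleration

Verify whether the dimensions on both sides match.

No

t (time) has dimensions [T].
omega (angular velocity) has dimensions [T^-1].
alpha (angular acceleration) has dimensions [T^-2].

Left side: [T^-2]
Right side: [dimensionless]

The two sides have different dimensions, so the equation is NOT dimensionally consistent.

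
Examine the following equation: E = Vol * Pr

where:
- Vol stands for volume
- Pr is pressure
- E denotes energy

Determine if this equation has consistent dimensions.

Yes

Vol (volume) has dimensions [L^3].
Pr (pressure) has dimensions [L^-1 M T^-2].
E (energy) has dimensions [L^2 M T^-2].

Left side: [L^2 M T^-2]
Right side: [L^2 M T^-2]

Both sides have the same dimensions, so the equation is dimensionally consistent.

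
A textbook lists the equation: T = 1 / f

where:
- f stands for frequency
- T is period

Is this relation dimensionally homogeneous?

Yes

f (frequency) has dimensions [T^-1].
T (period) has dimensions [T].

Left side: [T]
Right side: [T]

Both sides have the same dimensions, so the equation is dimensionally consistent.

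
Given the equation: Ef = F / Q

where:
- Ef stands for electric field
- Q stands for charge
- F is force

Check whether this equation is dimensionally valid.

Yes

Ef (electric field) has dimensions [I^-1 L M T^-3].
Q (charge) has dimensions [I T].
F (force) has dimensions [L M T^-2].

Left side: [I^-1 L M T^-3]
Right side: [I^-1 L M T^-3]

Both sides have the same dimensions, so the equation is dimensionally consistent.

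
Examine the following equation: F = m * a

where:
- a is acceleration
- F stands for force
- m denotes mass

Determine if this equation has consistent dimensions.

Yes

a (acceleration) has dimensions [L T^-2].
F (force) has dimensions [L M T^-2].
m (mass) has dimensions [M].

Left side: [L M T^-2]
Right side: [L M T^-2]

Both sides have the same dimensions, so the equation is dimensionally consistent.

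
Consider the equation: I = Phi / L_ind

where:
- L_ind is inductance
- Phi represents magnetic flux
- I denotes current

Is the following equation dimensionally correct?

Yes

L_ind (inductance) has dimensions [I^-2 L^2 M T^-2].
Phi (magnetic flux) has dimensions [I^-1 L^2 M T^-2].
I (current) has dimensions [I].

Left side: [I]
Right side: [I]

Both sides have the same dimensions, so the equation is dimensionally consistent.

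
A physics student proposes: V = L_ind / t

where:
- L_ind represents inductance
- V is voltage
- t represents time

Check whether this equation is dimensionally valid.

No

L_ind (inductance) has dimensions [I^-2 L^2 M T^-2].
V (voltage) has dimensions [I^-1 L^2 M T^-3].
t (time) has dimensions [T].

Left side: [I^-1 L^2 M T^-3]
Right side: [I^-2 L^2 M T^-3]

The two sides have different dimensions, so the equation is NOT dimensionally consistent.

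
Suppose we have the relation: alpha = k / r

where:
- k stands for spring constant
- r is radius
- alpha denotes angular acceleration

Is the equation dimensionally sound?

No

k (spring constant) has dimensions [M T^-2].
r (radius) has dimensions [L].
alpha (angular acceleration) has dimensions [T^-2].

Left side: [T^-2]
Right side: [L^-1 M T^-2]

The two sides have different dimensions, so the equation is NOT dimensionally consistent.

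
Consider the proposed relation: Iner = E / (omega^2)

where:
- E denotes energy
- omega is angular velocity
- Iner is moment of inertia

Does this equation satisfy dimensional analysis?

Yes

E (energy) has dimensions [L^2 M T^-2].
omega (angular velocity) has dimensions [T^-1].
Iner (moment of inertia) has dimensions [L^2 M].

Left side: [L^2 M]
Right side: [L^2 M]

Both sides have the same dimensions, so the equation is dimensionally consistent.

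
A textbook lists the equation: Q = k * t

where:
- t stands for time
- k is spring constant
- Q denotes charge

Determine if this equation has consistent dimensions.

No

t (time) has dimensions [T].
k (spring constant) has dimensions [M T^-2].
Q (charge) has dimensions [I T].

Left side: [I T]
Right side: [M T^-1]

The two sides have different dimensions, so the equation is NOT dimensionally consistent.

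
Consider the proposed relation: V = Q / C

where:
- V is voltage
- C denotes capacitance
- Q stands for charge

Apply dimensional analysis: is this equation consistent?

Yes

V (voltage) has dimensions [I^-1 L^2 M T^-3].
C (capacitance) has dimensions [I^2 L^-2 M^-1 T^4].
Q (charge) has dimensions [I T].

Left side: [I^-1 L^2 M T^-3]
Right side: [I^-1 L^2 M T^-3]

Both sides have the same dimensions, so the equation is dimensionally consistent.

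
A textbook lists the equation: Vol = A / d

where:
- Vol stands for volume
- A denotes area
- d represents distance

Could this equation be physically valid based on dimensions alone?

No

Vol (volume) has dimensions [L^3].
A (area) has dimensions [L^2].
d (distance) has dimensions [L].

Left side: [L^3]
Right side: [L]

The two sides have different dimensions, so the equation is NOT dimensionally consistent.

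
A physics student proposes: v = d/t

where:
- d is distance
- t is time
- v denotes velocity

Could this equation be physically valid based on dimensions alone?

Yes

d (distance) has dimensions [L].
t (time) has dimensions [T].
v (velocity) has dimensions [L T^-1].

Left side: [L T^-1]
Right side: [L T^-1]

Both sides have the same dimensions, so the equation is dimensionally consistent.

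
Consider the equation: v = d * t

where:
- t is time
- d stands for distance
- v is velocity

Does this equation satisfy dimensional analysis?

No

t (time) has dimensions [T].
d (distance) has dimensions [L].
v (velocity) has dimensions [L T^-1].

Left side: [L T^-1]
Right side: [L T]

The two sides have different dimensions, so the equation is NOT dimensionally consistent.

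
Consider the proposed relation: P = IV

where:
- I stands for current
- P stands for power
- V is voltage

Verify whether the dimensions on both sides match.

Yes

I (current) has dimensions [I].
P (power) has dimensions [L^2 M T^-3].
V (voltage) has dimensions [I^-1 L^2 M T^-3].

Left side: [L^2 M T^-3]
Right side: [L^2 M T^-3]

Both sides have the same dimensions, so the equation is dimensionally consistent.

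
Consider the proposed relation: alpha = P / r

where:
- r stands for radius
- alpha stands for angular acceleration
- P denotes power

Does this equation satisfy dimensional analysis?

No

r (radius) has dimensions [L].
alpha (angular acceleration) has dimensions [T^-2].
P (power) has dimensions [L^2 M T^-3].

Left side: [T^-2]
Right side: [L M T^-3]

The two sides have different dimensions, so the equation is NOT dimensionally consistent.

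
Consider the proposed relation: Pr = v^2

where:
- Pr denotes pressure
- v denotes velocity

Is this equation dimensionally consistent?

No

Pr (pressure) has dimensions [L^-1 M T^-2].
v (velocity) has dimensions [L T^-1].

Left side: [L^-1 M T^-2]
Right side: [L^2 T^-2]

The two sides have different dimensions, so the equation is NOT dimensionally consistent.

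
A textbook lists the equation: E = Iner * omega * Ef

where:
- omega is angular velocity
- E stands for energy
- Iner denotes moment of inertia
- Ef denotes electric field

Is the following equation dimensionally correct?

No

omega (angular velocity) has dimensions [T^-1].
E (energy) has dimensions [L^2 M T^-2].
Iner (moment of inertia) has dimensions [L^2 M].
Ef (electric field) has dimensions [I^-1 L M T^-3].

Left side: [L^2 M T^-2]
Right side: [I^-1 L^3 M^2 T^-4]

The two sides have different dimensions, so the equation is NOT dimensionally consistent.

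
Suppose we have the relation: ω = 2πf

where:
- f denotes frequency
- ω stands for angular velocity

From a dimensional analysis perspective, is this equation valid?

Yes

f (frequency) has dimensions [T^-1].
ω (angular velocity) has dimensions [T^-1].

Left side: [T^-1]
Right side: [T^-1]

Both sides have the same dimensions, so the equation is dimensionally consistent.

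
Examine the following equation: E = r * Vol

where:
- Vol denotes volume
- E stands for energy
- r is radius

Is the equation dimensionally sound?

No

Vol (volume) has dimensions [L^3].
E (energy) has dimensions [L^2 M T^-2].
r (radius) has dimensions [L].

Left side: [L^2 M T^-2]
Right side: [L^4]

The two sides have different dimensions, so the equation is NOT dimensionally consistent.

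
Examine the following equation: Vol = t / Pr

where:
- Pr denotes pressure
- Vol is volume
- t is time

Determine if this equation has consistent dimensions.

No

Pr (pressure) has dimensions [L^-1 M T^-2].
Vol (volume) has dimensions [L^3].
t (time) has dimensions [T].

Left side: [L^3]
Right side: [L M^-1 T^3]

The two sides have different dimensions, so the equation is NOT dimensionally consistent.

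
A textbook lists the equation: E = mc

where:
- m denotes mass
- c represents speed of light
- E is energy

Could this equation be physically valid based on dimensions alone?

No

m (mass) has dimensions [M].
c (speed of light) has dimensions [L T^-1].
E (energy) has dimensions [L^2 M T^-2].

Left side: [L^2 M T^-2]
Right side: [L M T^-1]

The two sides have different dimensions, so the equation is NOT dimensionally consistent.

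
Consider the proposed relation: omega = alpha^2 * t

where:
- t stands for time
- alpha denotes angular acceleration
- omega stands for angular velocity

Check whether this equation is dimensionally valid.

No

t (time) has dimensions [T].
alpha (angular acceleration) has dimensions [T^-2].
omega (angular velocity) has dimensions [T^-1].

Left side: [T^-1]
Right side: [T^-3]

The two sides have different dimensions, so the equation is NOT dimensionally consistent.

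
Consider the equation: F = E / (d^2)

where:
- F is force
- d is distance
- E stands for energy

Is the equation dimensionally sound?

No

F (force) has dimensions [L M T^-2].
d (distance) has dimensions [L].
E (energy) has dimensions [L^2 M T^-2].

Left side: [L M T^-2]
Right side: [M T^-2]

The two sides have different dimensions, so the equation is NOT dimensionally consistent.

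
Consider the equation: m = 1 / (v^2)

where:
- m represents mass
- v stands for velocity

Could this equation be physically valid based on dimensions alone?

No

m (mass) has dimensions [M].
v (velocity) has dimensions [L T^-1].

Left side: [M]
Right side: [L^-2 T^2]

The two sides have different dimensions, so the equation is NOT dimensionally consistent.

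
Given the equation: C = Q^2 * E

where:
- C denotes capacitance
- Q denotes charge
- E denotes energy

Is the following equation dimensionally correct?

No

C (capacitance) has dimensions [I^2 L^-2 M^-1 T^4].
Q (charge) has dimensions [I T].
E (energy) has dimensions [L^2 M T^-2].

Left side: [I^2 L^-2 M^-1 T^4]
Right side: [I^2 L^2 M]

The two sides have different dimensions, so the equation is NOT dimensionally consistent.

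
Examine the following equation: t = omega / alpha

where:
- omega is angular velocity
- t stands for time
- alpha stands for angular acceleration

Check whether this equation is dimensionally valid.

Yes

omega (angular velocity) has dimensions [T^-1].
t (time) has dimensions [T].
alpha (angular acceleration) has dimensions [T^-2].

Left side: [T]
Right side: [T]

Both sides have the same dimensions, so the equation is dimensionally consistent.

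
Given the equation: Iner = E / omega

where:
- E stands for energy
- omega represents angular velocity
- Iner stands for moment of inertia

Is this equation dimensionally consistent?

No

E (energy) has dimensions [L^2 M T^-2].
omega (angular velocity) has dimensions [T^-1].
Iner (moment of inertia) has dimensions [L^2 M].

Left side: [L^2 M]
Right side: [L^2 M T^-1]

The two sides have different dimensions, so the equation is NOT dimensionally consistent.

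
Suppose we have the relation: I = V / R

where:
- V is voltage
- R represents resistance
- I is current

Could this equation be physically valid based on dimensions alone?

Yes

V (voltage) has dimensions [I^-1 L^2 M T^-3].
R (resistance) has dimensions [I^-2 L^2 M T^-3].
I (current) has dimensions [I].

Left side: [I]
Right side: [I]

Both sides have the same dimensions, so the equation is dimensionally consistent.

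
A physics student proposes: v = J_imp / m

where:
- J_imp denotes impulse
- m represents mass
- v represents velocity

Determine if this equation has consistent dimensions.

Yes

J_imp (impulse) has dimensions [L M T^-1].
m (mass) has dimensions [M].
v (velocity) has dimensions [L T^-1].

Left side: [L T^-1]
Right side: [L T^-1]

Both sides have the same dimensions, so the equation is dimensionally consistent.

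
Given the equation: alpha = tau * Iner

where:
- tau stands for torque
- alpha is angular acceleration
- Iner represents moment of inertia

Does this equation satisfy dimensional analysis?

No

tau (torque) has dimensions [L^2 M T^-2].
alpha (angular acceleration) has dimensions [T^-2].
Iner (moment of inertia) has dimensions [L^2 M].

Left side: [T^-2]
Right side: [L^4 M^2 T^-2]

The two sides have different dimensions, so the equation is NOT dimensionally consistent.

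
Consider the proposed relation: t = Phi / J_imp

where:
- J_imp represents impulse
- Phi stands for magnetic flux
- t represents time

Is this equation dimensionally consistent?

No

J_imp (impulse) has dimensions [L M T^-1].
Phi (magnetic flux) has dimensions [I^-1 L^2 M T^-2].
t (time) has dimensions [T].

Left side: [T]
Right side: [I^-1 L T^-1]

The two sides have different dimensions, so the equation is NOT dimensionally consistent.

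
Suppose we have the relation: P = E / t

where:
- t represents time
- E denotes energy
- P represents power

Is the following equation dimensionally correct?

Yes

t (time) has dimensions [T].
E (energy) has dimensions [L^2 M T^-2].
P (power) has dimensions [L^2 M T^-3].

Left side: [L^2 M T^-3]
Right side: [L^2 M T^-3]

Both sides have the same dimensions, so the equation is dimensionally consistent.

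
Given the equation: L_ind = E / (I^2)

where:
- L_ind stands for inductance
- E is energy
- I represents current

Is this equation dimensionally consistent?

Yes

L_ind (inductance) has dimensions [I^-2 L^2 M T^-2].
E (energy) has dimensions [L^2 M T^-2].
I (current) has dimensions [I].

Left side: [I^-2 L^2 M T^-2]
Right side: [I^-2 L^2 M T^-2]

Both sides have the same dimensions, so the equation is dimensionally consistent.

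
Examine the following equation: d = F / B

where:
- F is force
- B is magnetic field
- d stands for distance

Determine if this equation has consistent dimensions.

No

F (force) has dimensions [L M T^-2].
B (magnetic field) has dimensions [I^-1 M T^-2].
d (distance) has dimensions [L].

Left side: [L]
Right side: [I L]

The two sides have different dimensions, so the equation is NOT dimensionally consistent.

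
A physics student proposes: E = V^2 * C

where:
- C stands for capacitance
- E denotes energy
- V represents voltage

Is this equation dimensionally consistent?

Yes

C (capacitance) has dimensions [I^2 L^-2 M^-1 T^4].
E (energy) has dimensions [L^2 M T^-2].
V (voltage) has dimensions [I^-1 L^2 M T^-3].

Left side: [L^2 M T^-2]
Right side: [L^2 M T^-2]

Both sides have the same dimensions, so the equation is dimensionally consistent.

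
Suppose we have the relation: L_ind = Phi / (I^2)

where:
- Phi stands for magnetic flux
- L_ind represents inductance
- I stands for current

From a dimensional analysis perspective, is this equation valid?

No

Phi (magnetic flux) has dimensions [I^-1 L^2 M T^-2].
L_ind (inductance) has dimensions [I^-2 L^2 M T^-2].
I (current) has dimensions [I].

Left side: [I^-2 L^2 M T^-2]
Right side: [I^-3 L^2 M T^-2]

The two sides have different dimensions, so the equation is NOT dimensionally consistent.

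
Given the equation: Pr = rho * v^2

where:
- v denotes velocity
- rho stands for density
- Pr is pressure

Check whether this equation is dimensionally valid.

Yes

v (velocity) has dimensions [L T^-1].
rho (density) has dimensions [L^-3 M].
Pr (pressure) has dimensions [L^-1 M T^-2].

Left side: [L^-1 M T^-2]
Right side: [L^-1 M T^-2]

Both sides have the same dimensions, so the equation is dimensionally consistent.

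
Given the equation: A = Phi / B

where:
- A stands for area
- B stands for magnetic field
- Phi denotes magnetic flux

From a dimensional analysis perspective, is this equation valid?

Yes

A (area) has dimensions [L^2].
B (magnetic field) has dimensions [I^-1 M T^-2].
Phi (magnetic flux) has dimensions [I^-1 L^2 M T^-2].

Left side: [L^2]
Right side: [L^2]

Both sides have the same dimensions, so the equation is dimensionally consistent.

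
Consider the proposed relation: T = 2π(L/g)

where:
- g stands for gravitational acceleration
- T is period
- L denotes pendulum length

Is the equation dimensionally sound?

No

g (gravitational acceleration) has dimensions [L T^-2].
T (period) has dimensions [T].
L (pendulum length) has dimensions [L].

Left side: [T]
Right side: [T^2]

The two sides have different dimensions, so the equation is NOT dimensionally consistent.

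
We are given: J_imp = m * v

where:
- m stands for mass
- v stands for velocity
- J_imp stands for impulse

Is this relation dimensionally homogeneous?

Yes

m (mass) has dimensions [M].
v (velocity) has dimensions [L T^-1].
J_imp (impulse) has dimensions [L M T^-1].

Left side: [L M T^-1]
Right side: [L M T^-1]

Both sides have the same dimensions, so the equation is dimensionally consistent.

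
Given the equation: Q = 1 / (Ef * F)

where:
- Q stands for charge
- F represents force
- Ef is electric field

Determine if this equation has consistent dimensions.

No

Q (charge) has dimensions [I T].
F (force) has dimensions [L M T^-2].
Ef (electric field) has dimensions [I^-1 L M T^-3].

Left side: [I T]
Right side: [I L^-2 M^-2 T^5]

The two sides have different dimensions, so the equation is NOT dimensionally consistent.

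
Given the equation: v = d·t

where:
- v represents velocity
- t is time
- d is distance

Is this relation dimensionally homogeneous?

No

v (velocity) has dimensions [L T^-1].
t (time) has dimensions [T].
d (distance) has dimensions [L].

Left side: [L T^-1]
Right side: [L T]

The two sides have different dimensions, so the equation is NOT dimensionally consistent.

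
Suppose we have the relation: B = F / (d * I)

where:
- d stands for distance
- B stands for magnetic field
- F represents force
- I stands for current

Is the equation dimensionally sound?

Yes

d (distance) has dimensions [L].
B (magnetic field) has dimensions [I^-1 M T^-2].
F (force) has dimensions [L M T^-2].
I (current) has dimensions [I].

Left side: [I^-1 M T^-2]
Right side: [I^-1 M T^-2]

Both sides have the same dimensions, so the equation is dimensionally consistent.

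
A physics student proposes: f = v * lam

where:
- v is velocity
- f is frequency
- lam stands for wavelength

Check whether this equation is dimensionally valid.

No

v (velocity) has dimensions [L T^-1].
f (frequency) has dimensions [T^-1].
lam (wavelength) has dimensions [L].

Left side: [T^-1]
Right side: [L^2 T^-1]

The two sides have different dimensions, so the equation is NOT dimensionally consistent.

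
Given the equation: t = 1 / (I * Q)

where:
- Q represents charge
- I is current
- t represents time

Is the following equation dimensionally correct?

No

Q (charge) has dimensions [I T].
I (current) has dimensions [I].
t (time) has dimensions [T].

Left side: [T]
Right side: [I^-2 T^-1]

The two sides have different dimensions, so the equation is NOT dimensionally consistent.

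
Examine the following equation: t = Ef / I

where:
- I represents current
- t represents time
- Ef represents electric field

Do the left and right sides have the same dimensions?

No

I (current) has dimensions [I].
t (time) has dimensions [T].
Ef (electric field) has dimensions [I^-1 L M T^-3].

Left side: [T]
Right side: [I^-2 L M T^-3]

The two sides have different dimensions, so the equation is NOT dimensionally consistent.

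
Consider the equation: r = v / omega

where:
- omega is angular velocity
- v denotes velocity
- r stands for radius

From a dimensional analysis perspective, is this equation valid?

Yes

omega (angular velocity) has dimensions [T^-1].
v (velocity) has dimensions [L T^-1].
r (radius) has dimensions [L].

Left side: [L]
Right side: [L]

Both sides have the same dimensions, so the equation is dimensionally consistent.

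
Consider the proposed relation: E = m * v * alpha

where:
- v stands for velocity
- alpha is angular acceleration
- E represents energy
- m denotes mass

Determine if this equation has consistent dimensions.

No

v (velocity) has dimensions [L T^-1].
alpha (angular acceleration) has dimensions [T^-2].
E (energy) has dimensions [L^2 M T^-2].
m (mass) has dimensions [M].

Left side: [L^2 M T^-2]
Right side: [L M T^-3]

The two sides have different dimensions, so the equation is NOT dimensionally consistent.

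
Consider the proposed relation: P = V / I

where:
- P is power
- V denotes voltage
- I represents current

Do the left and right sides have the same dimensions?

No

P (power) has dimensions [L^2 M T^-3].
V (voltage) has dimensions [I^-1 L^2 M T^-3].
I (current) has dimensions [I].

Left side: [L^2 M T^-3]
Right side: [I^-2 L^2 M T^-3]

The two sides have different dimensions, so the equation is NOT dimensionally consistent.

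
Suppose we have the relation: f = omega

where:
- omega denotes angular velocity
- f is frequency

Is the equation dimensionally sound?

Yes

omega (angular velocity) has dimensions [T^-1].
f (frequency) has dimensions [T^-1].

Left side: [T^-1]
Right side: [T^-1]

Both sides have the same dimensions, so the equation is dimensionally consistent.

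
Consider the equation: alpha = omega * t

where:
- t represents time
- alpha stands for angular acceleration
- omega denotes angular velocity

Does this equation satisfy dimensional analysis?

No

t (time) has dimensions [T].
alpha (angular acceleration) has dimensions [T^-2].
omega (angular velocity) has dimensions [T^-1].

Left side: [T^-2]
Right side: [dimensionless]

The two sides have different dimensions, so the equation is NOT dimensionally consistent.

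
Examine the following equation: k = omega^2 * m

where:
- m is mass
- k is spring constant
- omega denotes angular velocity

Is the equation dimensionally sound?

Yes

m (mass) has dimensions [M].
k (spring constant) has dimensions [M T^-2].
omega (angular velocity) has dimensions [T^-1].

Left side: [M T^-2]
Right side: [M T^-2]

Both sides have the same dimensions, so the equation is dimensionally consistent.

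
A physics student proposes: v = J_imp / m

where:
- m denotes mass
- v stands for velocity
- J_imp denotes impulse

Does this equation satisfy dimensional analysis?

Yes

m (mass) has dimensions [M].
v (velocity) has dimensions [L T^-1].
J_imp (impulse) has dimensions [L M T^-1].

Left side: [L T^-1]
Right side: [L T^-1]

Both sides have the same dimensions, so the equation is dimensionally consistent.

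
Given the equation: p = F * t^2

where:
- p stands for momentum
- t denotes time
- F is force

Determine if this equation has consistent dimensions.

No

p (momentum) has dimensions [L M T^-1].
t (time) has dimensions [T].
F (force) has dimensions [L M T^-2].

Left side: [L M T^-1]
Right side: [L M]

The two sides have different dimensions, so the equation is NOT dimensionally consistent.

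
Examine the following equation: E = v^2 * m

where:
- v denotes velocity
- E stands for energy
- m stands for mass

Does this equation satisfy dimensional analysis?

Yes

v (velocity) has dimensions [L T^-1].
E (energy) has dimensions [L^2 M T^-2].
m (mass) has dimensions [M].

Left side: [L^2 M T^-2]
Right side: [L^2 M T^-2]

Both sides have the same dimensions, so the equation is dimensionally consistent.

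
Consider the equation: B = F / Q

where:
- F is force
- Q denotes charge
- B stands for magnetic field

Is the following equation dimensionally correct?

No

F (force) has dimensions [L M T^-2].
Q (charge) has dimensions [I T].
B (magnetic field) has dimensions [I^-1 M T^-2].

Left side: [I^-1 M T^-2]
Right side: [I^-1 L M T^-3]

The two sides have different dimensions, so the equation is NOT dimensionally consistent.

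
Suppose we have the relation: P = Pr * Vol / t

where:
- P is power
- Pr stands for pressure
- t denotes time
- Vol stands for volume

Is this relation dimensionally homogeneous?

Yes

P (power) has dimensions [L^2 M T^-3].
Pr (pressure) has dimensions [L^-1 M T^-2].
t (time) has dimensions [T].
Vol (volume) has dimensions [L^3].

Left side: [L^2 M T^-3]
Right side: [L^2 M T^-3]

Both sides have the same dimensions, so the equation is dimensionally consistent.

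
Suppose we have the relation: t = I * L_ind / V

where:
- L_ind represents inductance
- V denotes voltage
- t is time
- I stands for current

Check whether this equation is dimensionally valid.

Yes

L_ind (inductance) has dimensions [I^-2 L^2 M T^-2].
V (voltage) has dimensions [I^-1 L^2 M T^-3].
t (time) has dimensions [T].
I (current) has dimensions [I].

Left side: [T]
Right side: [T]

Both sides have the same dimensions, so the equation is dimensionally consistent.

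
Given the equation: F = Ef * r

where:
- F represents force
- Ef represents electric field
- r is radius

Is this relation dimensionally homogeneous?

No

F (force) has dimensions [L M T^-2].
Ef (electric field) has dimensions [I^-1 L M T^-3].
r (radius) has dimensions [L].

Left side: [L M T^-2]
Right side: [I^-1 L^2 M T^-3]

The two sides have different dimensions, so the equation is NOT dimensionally consistent.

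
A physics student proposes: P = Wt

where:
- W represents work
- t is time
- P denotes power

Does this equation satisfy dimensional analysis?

No

W (work) has dimensions [L^2 M T^-2].
t (time) has dimensions [T].
P (power) has dimensions [L^2 M T^-3].

Left side: [L^2 M T^-3]
Right side: [L^2 M T^-1]

The two sides have different dimensions, so the equation is NOT dimensionally consistent.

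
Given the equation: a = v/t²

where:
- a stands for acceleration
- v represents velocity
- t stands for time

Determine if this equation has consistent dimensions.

No

a (acceleration) has dimensions [L T^-2].
v (velocity) has dimensions [L T^-1].
t (time) has dimensions [T].

Left side: [L T^-2]
Right side: [L T^-3]

The two sides have different dimensions, so the equation is NOT dimensionally consistent.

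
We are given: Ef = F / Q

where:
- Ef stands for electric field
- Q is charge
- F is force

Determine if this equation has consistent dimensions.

Yes

Ef (electric field) has dimensions [I^-1 L M T^-3].
Q (charge) has dimensions [I T].
F (force) has dimensions [L M T^-2].

Left side: [I^-1 L M T^-3]
Right side: [I^-1 L M T^-3]

Both sides have the same dimensions, so the equation is dimensionally consistent.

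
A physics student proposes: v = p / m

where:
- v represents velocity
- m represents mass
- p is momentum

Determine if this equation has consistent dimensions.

Yes

v (velocity) has dimensions [L T^-1].
m (mass) has dimensions [M].
p (momentum) has dimensions [L M T^-1].

Left side: [L T^-1]
Right side: [L T^-1]

Both sides have the same dimensions, so the equation is dimensionally consistent.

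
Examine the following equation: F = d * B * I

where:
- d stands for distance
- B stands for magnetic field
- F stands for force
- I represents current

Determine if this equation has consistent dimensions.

Yes

d (distance) has dimensions [L].
B (magnetic field) has dimensions [I^-1 M T^-2].
F (force) has dimensions [L M T^-2].
I (current) has dimensions [I].

Left side: [L M T^-2]
Right side: [L M T^-2]

Both sides have the same dimensions, so the equation is dimensionally consistent.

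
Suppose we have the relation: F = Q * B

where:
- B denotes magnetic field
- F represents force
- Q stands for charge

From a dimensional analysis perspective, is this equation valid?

No

B (magnetic field) has dimensions [I^-1 M T^-2].
F (force) has dimensions [L M T^-2].
Q (charge) has dimensions [I T].

Left side: [L M T^-2]
Right side: [M T^-1]

The two sides have different dimensions, so the equation is NOT dimensionally consistent.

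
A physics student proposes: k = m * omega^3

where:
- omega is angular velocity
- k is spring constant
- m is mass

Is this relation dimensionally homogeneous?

No

omega (angular velocity) has dimensions [T^-1].
k (spring constant) has dimensions [M T^-2].
m (mass) has dimensions [M].

Left side: [M T^-2]
Right side: [M T^-3]

The two sides have different dimensions, so the equation is NOT dimensionally consistent.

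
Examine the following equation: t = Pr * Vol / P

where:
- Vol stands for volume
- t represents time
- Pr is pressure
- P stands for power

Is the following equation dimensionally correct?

Yes

Vol (volume) has dimensions [L^3].
t (time) has dimensions [T].
Pr (pressure) has dimensions [L^-1 M T^-2].
P (power) has dimensions [L^2 M T^-3].

Left side: [T]
Right side: [T]

Both sides have the same dimensions, so the equation is dimensionally consistent.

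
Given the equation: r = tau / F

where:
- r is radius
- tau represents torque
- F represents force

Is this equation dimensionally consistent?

Yes

r (radius) has dimensions [L].
tau (torque) has dimensions [L^2 M T^-2].
F (force) has dimensions [L M T^-2].

Left side: [L]
Right side: [L]

Both sides have the same dimensions, so the equation is dimensionally consistent.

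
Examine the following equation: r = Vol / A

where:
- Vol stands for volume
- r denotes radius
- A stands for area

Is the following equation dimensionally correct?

Yes

Vol (volume) has dimensions [L^3].
r (radius) has dimensions [L].
A (area) has dimensions [L^2].

Left side: [L]
Right side: [L]

Both sides have the same dimensions, so the equation is dimensionally consistent.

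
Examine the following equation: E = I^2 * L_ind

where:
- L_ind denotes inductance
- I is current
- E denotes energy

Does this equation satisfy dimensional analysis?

Yes

L_ind (inductance) has dimensions [I^-2 L^2 M T^-2].
I (current) has dimensions [I].
E (energy) has dimensions [L^2 M T^-2].

Left side: [L^2 M T^-2]
Right side: [L^2 M T^-2]

Both sides have the same dimensions, so the equation is dimensionally consistent.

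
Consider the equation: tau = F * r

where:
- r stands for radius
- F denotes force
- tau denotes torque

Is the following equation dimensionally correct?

Yes

r (radius) has dimensions [L].
F (force) has dimensions [L M T^-2].
tau (torque) has dimensions [L^2 M T^-2].

Left side: [L^2 M T^-2]
Right side: [L^2 M T^-2]

Both sides have the same dimensions, so the equation is dimensionally consistent.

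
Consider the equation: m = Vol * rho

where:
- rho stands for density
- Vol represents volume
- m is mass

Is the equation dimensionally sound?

Yes

rho (density) has dimensions [L^-3 M].
Vol (volume) has dimensions [L^3].
m (mass) has dimensions [M].

Left side: [M]
Right side: [M]

Both sides have the same dimensions, so the equation is dimensionally consistent.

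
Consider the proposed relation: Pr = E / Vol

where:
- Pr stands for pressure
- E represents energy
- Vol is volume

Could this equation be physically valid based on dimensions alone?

Yes

Pr (pressure) has dimensions [L^-1 M T^-2].
E (energy) has dimensions [L^2 M T^-2].
Vol (volume) has dimensions [L^3].

Left side: [L^-1 M T^-2]
Right side: [L^-1 M T^-2]

Both sides have the same dimensions, so the equation is dimensionally consistent.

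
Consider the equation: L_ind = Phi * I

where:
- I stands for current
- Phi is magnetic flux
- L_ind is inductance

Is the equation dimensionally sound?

No

I (current) has dimensions [I].
Phi (magnetic flux) has dimensions [I^-1 L^2 M T^-2].
L_ind (inductance) has dimensions [I^-2 L^2 M T^-2].

Left side: [I^-2 L^2 M T^-2]
Right side: [L^2 M T^-2]

The two sides have different dimensions, so the equation is NOT dimensionally consistent.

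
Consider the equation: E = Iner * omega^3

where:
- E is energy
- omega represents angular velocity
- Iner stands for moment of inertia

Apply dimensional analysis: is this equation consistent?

No

E (energy) has dimensions [L^2 M T^-2].
omega (angular velocity) has dimensions [T^-1].
Iner (moment of inertia) has dimensions [L^2 M].

Left side: [L^2 M T^-2]
Right side: [L^2 M T^-3]

The two sides have different dimensions, so the equation is NOT dimensionally consistent.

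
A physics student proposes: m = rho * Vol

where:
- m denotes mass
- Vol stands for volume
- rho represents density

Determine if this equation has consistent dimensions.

Yes

m (mass) has dimensions [M].
Vol (volume) has dimensions [L^3].
rho (density) has dimensions [L^-3 M].

Left side: [M]
Right side: [M]

Both sides have the same dimensions, so the equation is dimensionally consistent.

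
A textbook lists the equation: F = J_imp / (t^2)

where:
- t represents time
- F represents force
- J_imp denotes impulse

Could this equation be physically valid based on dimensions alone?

No

t (time) has dimensions [T].
F (force) has dimensions [L M T^-2].
J_imp (impulse) has dimensions [L M T^-1].

Left side: [L M T^-2]
Right side: [L M T^-3]

The two sides have different dimensions, so the equation is NOT dimensionally consistent.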